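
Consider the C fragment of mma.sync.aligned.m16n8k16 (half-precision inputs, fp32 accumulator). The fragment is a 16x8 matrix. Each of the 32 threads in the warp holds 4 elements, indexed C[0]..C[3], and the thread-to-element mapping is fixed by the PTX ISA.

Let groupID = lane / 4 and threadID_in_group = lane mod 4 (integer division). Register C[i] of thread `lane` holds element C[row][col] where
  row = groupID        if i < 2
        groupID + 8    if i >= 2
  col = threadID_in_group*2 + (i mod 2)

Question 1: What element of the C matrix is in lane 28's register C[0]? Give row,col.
L=28->g=28>>2=7, t=28&3=0
[0]->row 7+0=7  col 0·2+0=0

7,0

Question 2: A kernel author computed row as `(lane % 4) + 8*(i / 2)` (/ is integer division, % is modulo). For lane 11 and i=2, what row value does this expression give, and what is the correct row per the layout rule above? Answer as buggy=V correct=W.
buggy=11 correct=10

`(lane % 4) + 8*(i / 2)`[11,2]->11
11: g=2,t=3
[2] (2+8,3*2+0) = (10,6)
row: 11 vs 10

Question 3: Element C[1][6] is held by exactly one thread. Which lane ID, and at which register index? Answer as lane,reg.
r:1=>grp=1,rB=0  c:6=>tig=3,lo=0
L=1*4+3=7  i=0*2+0=0

7,0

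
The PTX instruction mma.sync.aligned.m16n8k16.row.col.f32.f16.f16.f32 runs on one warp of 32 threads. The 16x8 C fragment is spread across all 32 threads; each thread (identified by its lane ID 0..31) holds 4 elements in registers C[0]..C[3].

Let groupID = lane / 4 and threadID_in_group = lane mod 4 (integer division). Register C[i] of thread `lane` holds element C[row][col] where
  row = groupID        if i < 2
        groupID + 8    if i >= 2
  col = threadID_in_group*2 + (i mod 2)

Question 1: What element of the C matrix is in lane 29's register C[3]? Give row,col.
L=29→G=29>>2=7, T=29&3=1
[3]→row 7+8=15  col 1·2+1=3

15,3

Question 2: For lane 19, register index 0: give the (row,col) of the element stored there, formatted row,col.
lane 19→19/4=4, 19 mod 4=3
i=0  r:4+0→4  c:2·3+0→6

4,6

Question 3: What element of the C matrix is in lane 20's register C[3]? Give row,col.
L=20⇒gr=20>>2=5, th=20&3=0
[3]⇒row 5+8=13  col 0·2+1=1

13,1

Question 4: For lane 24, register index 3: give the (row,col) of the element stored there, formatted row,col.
14,1

lane 24: grp=6 (24/4), tig=0 (24%4)
i=3: r=6+8=14, c=0*2+1=1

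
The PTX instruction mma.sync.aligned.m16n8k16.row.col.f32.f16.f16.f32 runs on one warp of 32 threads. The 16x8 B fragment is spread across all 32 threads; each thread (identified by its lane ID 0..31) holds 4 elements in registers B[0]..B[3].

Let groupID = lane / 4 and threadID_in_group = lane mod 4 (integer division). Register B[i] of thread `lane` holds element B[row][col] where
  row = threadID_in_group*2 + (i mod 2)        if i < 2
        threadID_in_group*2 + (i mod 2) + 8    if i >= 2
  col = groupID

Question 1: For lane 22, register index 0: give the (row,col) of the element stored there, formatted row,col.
lane 22->22/4=5, 22 mod 4=2
i=0  r:2·2+0+0->4  c:5

4,5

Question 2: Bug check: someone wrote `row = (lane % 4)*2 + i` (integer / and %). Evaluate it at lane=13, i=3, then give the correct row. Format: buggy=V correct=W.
`(lane % 4)*2 + i`[13,3]=>5
13: grp=3,tig=1
[3] (1*2+1+8,3) = (11,3)
row: 5 vs 11

buggy=5 correct=11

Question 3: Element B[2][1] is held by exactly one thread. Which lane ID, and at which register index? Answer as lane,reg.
5,0

c=1→G=1  r=2→rhi=0,T=1,p=0
L=1*4+1=5  i=0*2+0=0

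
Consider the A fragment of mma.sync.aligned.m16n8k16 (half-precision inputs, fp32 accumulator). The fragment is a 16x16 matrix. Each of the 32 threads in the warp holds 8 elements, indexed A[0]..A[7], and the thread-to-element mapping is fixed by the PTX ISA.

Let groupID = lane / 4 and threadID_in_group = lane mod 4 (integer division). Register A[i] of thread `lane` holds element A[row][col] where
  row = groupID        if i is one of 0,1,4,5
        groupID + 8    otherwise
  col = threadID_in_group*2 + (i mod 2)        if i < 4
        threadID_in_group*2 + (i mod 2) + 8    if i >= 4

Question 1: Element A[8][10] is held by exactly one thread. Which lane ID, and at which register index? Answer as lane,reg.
r: 8->gid=0,r8=1  c: 10->c8=1,tid=1,i&1=0
L=0*4+1=1  i=1*4+1*2+0=6

1,6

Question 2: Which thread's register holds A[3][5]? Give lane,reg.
r=3->g=3,rb=0  c=5->cb=0,t=2,b0=1
L=3*4+2=14  i=0*4+0*2+1=1

14,1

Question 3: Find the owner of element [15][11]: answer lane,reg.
29,7

r=15->g=7,rb=1  c=11->cb=1,t=1,b0=1
L=7*4+1=29  i=1*4+1*2+1=7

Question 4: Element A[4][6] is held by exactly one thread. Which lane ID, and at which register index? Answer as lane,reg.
19,0

r=4->g=4,rb=0  c=6->cb=0,t=3,b0=0
L=4*4+3=19  i=0*4+0*2+0=0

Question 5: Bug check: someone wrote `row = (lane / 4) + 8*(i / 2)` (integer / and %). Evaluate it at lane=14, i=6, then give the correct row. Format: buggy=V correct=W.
buggy=27 correct=11

`(lane / 4) + 8*(i / 2)`[14,6]->27
L=14->g=14>>2=3, t=14&3=2
[6]->row 3+8=11  col 2·2+0+8=12
row: 27 vs 11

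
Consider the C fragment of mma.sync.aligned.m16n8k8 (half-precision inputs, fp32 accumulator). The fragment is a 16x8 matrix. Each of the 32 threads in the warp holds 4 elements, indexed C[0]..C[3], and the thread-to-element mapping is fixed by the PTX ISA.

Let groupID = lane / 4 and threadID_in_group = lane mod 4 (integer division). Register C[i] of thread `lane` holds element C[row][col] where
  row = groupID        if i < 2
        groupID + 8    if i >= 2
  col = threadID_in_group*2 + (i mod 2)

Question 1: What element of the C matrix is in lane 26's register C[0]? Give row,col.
lane 26: gr=6 (26/4), th=2 (26%4)
i=0: r=6+0=6, c=2*2+0=4

6,4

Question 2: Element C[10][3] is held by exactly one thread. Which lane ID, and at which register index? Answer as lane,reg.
9,3

r: 10->gid=2,r8=1  c: 3->tid=1,i&1=1
L=2*4+1=9  i=1*2+1=3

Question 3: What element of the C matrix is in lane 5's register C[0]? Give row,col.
lane 5: grp=1 (5/4), tig=1 (5%4)
i=0: r=1+0=1, c=1*2+0=2

1,2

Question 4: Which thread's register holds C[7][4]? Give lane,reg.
r=7->g=7,rb=0  c=4->t=2,b0=0
L=7*4+2=30  i=0*2+0=0

30,0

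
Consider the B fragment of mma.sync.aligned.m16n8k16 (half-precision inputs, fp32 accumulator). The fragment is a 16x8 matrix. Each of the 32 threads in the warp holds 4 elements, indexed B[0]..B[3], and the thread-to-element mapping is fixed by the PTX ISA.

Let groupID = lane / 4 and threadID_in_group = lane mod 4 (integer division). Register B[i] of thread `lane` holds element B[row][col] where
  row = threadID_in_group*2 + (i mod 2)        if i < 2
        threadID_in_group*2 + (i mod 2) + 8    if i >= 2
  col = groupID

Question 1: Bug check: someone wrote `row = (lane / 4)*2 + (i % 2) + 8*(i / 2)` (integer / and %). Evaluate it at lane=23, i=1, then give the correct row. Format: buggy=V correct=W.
buggy=11 correct=7

`(lane / 4)*2 + (i % 2) + 8*(i / 2)`[23,1]⇒11
lane 23⇒23/4=5, 23 mod 4=3
i=1  r:2·3+1+0⇒7  c:5
row: 11 vs 7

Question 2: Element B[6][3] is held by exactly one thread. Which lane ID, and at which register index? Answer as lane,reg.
15,0

c=3->g=3  r=6->rb=0,t=3,b0=0
L=3*4+3=15  i=0*2+0=0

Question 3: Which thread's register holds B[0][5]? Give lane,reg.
20,0

c: 5->gid=5  r: 0->r8=0,tid=0,i&1=0
L=5*4+0=20  i=0*2+0=0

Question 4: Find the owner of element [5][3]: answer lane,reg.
c=3→G=3  r=5→rhi=0,T=2,p=1
L=3*4+2=14  i=0*2+1=1

14,1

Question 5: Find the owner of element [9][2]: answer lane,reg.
8,3

c=2->g=2  r=9->rb=1,t=0,b0=1
L=2*4+0=8  i=1*2+1=3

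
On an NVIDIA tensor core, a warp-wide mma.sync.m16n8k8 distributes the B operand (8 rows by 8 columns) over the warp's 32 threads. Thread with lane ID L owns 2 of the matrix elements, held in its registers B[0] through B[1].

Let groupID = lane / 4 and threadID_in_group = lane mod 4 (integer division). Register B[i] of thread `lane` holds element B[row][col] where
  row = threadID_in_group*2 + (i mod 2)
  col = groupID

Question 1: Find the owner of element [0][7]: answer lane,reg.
c=7⇒gr=7  r=0⇒th=0,odd=0
L=7*4+0=28  i=0=0

28,0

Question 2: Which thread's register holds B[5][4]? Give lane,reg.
c=4->g=4  r=5->t=2,b0=1
L=4*4+2=18  i=1=1

18,1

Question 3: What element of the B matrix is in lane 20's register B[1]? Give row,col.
lane 20->20/4=5, 20 mod 4=0
i=1  r:2·0+1->1  c:5

1,5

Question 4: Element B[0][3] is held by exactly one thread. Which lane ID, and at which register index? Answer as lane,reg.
12,0

c=3⇒gr=3  r=0⇒th=0,odd=0
L=3*4+0=12  i=0=0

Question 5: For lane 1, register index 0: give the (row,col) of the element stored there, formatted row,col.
1: G=0,T=1
[0] (1*2+0,0) = (2,0)

2,0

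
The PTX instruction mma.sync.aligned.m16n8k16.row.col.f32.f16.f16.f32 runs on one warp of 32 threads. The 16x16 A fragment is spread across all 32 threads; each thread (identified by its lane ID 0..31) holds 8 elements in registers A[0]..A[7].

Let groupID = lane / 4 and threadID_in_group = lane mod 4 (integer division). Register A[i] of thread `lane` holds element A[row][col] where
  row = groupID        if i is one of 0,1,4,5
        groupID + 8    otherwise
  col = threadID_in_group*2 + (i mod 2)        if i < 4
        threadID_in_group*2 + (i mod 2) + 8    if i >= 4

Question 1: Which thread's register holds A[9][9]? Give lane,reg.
r:9=>grp=1,rB=1  c:9=>cB=1,tig=0,lo=1
L=1*4+0=4  i=1*4+1*2+1=7

4,7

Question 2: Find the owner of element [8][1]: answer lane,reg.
r=8->g=0,rb=1  c=1->cb=0,t=0,b0=1
L=0*4+0=0  i=0*4+1*2+1=3

0,3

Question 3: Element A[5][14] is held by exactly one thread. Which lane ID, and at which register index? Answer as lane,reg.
r: 5->gid=5,r8=0  c: 14->c8=1,tid=3,i&1=0
L=5*4+3=23  i=1*4+0*2+0=4

23,4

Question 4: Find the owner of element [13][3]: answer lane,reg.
21,3

r:13=>grp=5,rB=1  c:3=>cB=0,tig=1,lo=1
L=5*4+1=21  i=0*4+1*2+1=3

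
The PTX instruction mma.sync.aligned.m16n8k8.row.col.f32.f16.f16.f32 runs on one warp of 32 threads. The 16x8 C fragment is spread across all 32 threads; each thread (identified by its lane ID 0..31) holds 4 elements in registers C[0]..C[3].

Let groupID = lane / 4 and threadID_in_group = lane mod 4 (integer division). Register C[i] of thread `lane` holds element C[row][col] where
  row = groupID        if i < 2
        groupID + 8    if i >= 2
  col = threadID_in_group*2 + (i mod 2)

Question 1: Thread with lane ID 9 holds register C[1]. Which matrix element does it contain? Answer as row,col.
2,3

lane 9->9/4=2, 9 mod 4=1
i=1  r:2+0->2  c:2·1+1->3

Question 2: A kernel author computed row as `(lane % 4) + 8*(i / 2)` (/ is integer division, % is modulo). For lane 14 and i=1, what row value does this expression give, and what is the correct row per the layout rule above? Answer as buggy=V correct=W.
`(lane % 4) + 8*(i / 2)`[14,1]⇒2
lane 14⇒14/4=3, 14 mod 4=2
i=1  r:3+0⇒3  c:2·2+1⇒5
row: 2 vs 3

buggy=2 correct=3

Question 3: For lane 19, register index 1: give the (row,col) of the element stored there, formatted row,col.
L=19→G=19>>2=4, T=19&3=3
[1]→row 4+0=4  col 3·2+1=7

4,7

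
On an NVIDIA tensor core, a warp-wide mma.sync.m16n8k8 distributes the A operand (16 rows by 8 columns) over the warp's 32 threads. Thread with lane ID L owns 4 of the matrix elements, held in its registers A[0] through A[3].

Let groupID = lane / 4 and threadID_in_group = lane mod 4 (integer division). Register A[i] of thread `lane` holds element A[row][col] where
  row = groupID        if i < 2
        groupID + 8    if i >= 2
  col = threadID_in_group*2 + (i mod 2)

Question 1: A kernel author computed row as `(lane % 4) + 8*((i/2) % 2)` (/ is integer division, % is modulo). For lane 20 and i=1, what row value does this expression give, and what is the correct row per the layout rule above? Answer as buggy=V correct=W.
`(lane % 4) + 8*((i/2) % 2)`[20,1]→0
L=20→G=20>>2=5, T=20&3=0
[1]→row 5+0=5  col 0·2+1=1
row: 0 vs 5

buggy=0 correct=5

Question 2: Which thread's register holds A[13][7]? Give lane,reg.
23,3

r:13=>grp=5,rB=1  c:7=>tig=3,lo=1
L=5*4+3=23  i=1*2+1=3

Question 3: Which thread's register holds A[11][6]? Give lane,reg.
r=11->g=3,rb=1  c=6->t=3,b0=0
L=3*4+3=15  i=1*2+0=2

15,2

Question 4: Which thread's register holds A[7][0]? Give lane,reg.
28,0

r:7=>grp=7,rB=0  c:0=>tig=0,lo=0
L=7*4+0=28  i=0*2+0=0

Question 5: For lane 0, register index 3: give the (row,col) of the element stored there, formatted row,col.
8,1

0: G=0,T=0
[3] (0+8,0*2+1) = (8,1)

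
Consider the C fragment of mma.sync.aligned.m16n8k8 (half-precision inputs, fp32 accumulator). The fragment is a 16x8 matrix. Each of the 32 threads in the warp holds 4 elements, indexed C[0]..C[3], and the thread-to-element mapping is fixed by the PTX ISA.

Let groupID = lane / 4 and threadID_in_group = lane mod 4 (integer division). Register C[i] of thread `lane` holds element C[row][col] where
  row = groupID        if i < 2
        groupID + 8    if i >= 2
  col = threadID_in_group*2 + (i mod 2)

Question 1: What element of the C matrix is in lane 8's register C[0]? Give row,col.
2,0

lane 8: gid=2 (8/4), tid=0 (8%4)
i=0: r=2+0=2, c=0*2+0=0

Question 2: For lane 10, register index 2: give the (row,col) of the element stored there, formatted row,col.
L=10->gid=10>>2=2, tid=10&3=2
[2]->row 2+8=10  col 2·2+0=4

10,4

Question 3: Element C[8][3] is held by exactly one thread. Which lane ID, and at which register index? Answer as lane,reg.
1,3

r: 8->gid=0,r8=1  c: 3->tid=1,i&1=1
L=0*4+1=1  i=1*2+1=3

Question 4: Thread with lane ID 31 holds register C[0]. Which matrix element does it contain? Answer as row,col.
lane 31: G=7 (31/4), T=3 (31%4)
i=0: r=7+0=7, c=3*2+0=6

7,6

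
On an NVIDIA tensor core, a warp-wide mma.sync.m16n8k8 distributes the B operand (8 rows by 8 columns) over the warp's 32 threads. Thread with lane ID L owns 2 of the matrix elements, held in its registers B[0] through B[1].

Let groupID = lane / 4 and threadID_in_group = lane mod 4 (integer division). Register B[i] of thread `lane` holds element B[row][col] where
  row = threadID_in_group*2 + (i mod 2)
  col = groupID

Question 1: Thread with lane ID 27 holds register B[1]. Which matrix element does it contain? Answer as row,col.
7,6

27: gr=6,th=3
[1] (3*2+1,6) = (7,6)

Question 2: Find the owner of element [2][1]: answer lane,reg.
c=1->g=1  r=2->t=1,b0=0
L=1*4+1=5  i=0=0

5,0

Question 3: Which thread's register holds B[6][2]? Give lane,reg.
11,0

c=2->g=2  r=6->t=3,b0=0
L=2*4+3=11  i=0=0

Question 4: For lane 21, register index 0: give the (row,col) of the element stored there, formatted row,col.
21: g=5,t=1
[0] (1*2+0,5) = (2,5)

2,5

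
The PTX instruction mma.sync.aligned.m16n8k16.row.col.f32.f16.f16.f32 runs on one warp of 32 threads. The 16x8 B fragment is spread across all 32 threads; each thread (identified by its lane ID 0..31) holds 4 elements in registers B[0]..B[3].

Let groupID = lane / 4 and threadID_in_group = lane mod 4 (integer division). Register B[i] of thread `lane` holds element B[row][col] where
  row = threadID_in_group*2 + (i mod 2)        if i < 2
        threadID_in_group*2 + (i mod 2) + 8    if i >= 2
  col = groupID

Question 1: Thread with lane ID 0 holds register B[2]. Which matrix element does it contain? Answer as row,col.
8,0

lane 0: G=0 (0/4), T=0 (0%4)
i=2: r=0*2+0+8=8, c=G=0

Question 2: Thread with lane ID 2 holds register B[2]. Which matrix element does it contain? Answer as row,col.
12,0

L=2=>grp=2>>2=0, tig=2&3=2
[2]=>row 2·2+0+8=12  col grp=0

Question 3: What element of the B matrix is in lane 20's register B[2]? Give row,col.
L=20⇒gr=20>>2=5, th=20&3=0
[2]⇒row 0·2+0+8=8  col gr=5

8,5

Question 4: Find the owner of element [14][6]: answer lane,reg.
27,2

c=6⇒gr=6  r=14⇒Rb=1,th=3,odd=0
L=6*4+3=27  i=1*2+0=2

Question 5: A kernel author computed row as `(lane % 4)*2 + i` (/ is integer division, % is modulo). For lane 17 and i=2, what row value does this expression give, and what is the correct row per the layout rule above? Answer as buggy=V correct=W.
`(lane % 4)*2 + i`[17,2]⇒4
17: gr=4,th=1
[2] (1*2+0+8,4) = (10,4)
row: 4 vs 10

buggy=4 correct=10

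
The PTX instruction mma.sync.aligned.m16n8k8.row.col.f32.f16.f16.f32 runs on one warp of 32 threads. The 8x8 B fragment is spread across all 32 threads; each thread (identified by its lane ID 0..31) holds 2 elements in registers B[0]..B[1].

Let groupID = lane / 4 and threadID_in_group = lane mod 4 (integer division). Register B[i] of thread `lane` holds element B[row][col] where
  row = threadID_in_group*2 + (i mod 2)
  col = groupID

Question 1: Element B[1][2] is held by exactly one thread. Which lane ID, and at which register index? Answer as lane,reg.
c:2=>grp=2  r:1=>tig=0,lo=1
L=2*4+0=8  i=1=1

8,1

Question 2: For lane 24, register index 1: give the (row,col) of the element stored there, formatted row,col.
24: g=6,t=0
[1] (0*2+1,6) = (1,6)

1,6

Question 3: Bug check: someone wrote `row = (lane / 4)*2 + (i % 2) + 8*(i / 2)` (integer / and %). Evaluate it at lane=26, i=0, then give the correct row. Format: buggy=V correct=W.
`(lane / 4)*2 + (i % 2) + 8*(i / 2)`[26,0]->12
lane 26: gid=6 (26/4), tid=2 (26%4)
i=0: r=2*2+0=4, c=gid=6
row: 12 vs 4

buggy=12 correct=4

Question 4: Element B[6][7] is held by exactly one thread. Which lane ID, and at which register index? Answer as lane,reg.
31,0

c=7⇒gr=7  r=6⇒th=3,odd=0
L=7*4+3=31  i=0=0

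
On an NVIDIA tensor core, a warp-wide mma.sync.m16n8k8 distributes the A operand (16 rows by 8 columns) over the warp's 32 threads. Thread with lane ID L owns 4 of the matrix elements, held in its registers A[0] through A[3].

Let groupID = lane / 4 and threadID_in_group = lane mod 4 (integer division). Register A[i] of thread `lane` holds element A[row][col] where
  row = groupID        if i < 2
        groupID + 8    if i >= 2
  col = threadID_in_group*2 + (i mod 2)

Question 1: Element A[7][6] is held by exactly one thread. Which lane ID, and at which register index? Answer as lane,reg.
31,0

r:7=>grp=7,rB=0  c:6=>tig=3,lo=0
L=7*4+3=31  i=0*2+0=0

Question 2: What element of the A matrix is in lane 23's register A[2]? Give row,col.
lane 23: gr=5 (23/4), th=3 (23%4)
i=2: r=5+8=13, c=3*2+0=6

13,6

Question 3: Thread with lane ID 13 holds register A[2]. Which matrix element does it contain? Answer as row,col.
lane 13->13/4=3, 13 mod 4=1
i=2  r:3+8->11  c:2·1+0->2

11,2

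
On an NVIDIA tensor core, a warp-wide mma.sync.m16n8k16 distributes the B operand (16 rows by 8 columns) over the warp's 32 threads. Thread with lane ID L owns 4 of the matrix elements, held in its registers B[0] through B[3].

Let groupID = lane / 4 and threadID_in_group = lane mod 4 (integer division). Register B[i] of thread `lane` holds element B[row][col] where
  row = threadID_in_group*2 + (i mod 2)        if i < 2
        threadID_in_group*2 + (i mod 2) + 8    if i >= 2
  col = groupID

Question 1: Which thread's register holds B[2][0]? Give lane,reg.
1,0

c=0→G=0  r=2→rhi=0,T=1,p=0
L=0*4+1=1  i=0*2+0=0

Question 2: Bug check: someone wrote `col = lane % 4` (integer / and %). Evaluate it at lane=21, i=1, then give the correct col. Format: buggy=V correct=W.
buggy=1 correct=5

`lane % 4`[21,1]->1
lane 21->21/4=5, 21 mod 4=1
i=1  r:2·1+1+0->3  c:5
col: 1 vs 5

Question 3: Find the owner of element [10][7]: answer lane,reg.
29,2

c:7=>grp=7  r:10=>rB=1,tig=1,lo=0
L=7*4+1=29  i=1*2+0=2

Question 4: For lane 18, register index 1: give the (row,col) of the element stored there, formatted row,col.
lane 18→18/4=4, 18 mod 4=2
i=1  r:2·2+1+0→5  c:4

5,4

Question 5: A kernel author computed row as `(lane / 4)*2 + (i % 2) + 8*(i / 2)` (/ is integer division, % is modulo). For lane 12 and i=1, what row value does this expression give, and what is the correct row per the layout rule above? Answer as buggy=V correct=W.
`(lane / 4)*2 + (i % 2) + 8*(i / 2)`[12,1]→7
lane 12: G=3 (12/4), T=0 (12%4)
i=1: r=0*2+1+0=1, c=G=3
row: 7 vs 1

buggy=7 correct=1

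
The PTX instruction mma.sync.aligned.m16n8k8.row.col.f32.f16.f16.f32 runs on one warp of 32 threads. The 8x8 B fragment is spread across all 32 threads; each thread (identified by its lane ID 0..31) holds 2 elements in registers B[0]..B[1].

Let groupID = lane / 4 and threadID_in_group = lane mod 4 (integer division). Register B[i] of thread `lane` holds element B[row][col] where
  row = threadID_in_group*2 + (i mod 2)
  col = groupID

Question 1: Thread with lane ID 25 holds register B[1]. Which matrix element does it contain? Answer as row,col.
3,6

L=25⇒gr=25>>2=6, th=25&3=1
[1]⇒row 1·2+1=3  col gr=6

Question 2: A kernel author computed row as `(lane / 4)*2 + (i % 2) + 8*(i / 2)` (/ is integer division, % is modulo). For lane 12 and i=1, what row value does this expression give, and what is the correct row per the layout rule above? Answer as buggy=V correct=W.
buggy=7 correct=1

`(lane / 4)*2 + (i % 2) + 8*(i / 2)`[12,1]->7
lane 12->12/4=3, 12 mod 4=0
i=1  r:2·0+1->1  c:3
row: 7 vs 1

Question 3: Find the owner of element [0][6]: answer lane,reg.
c: 6->gid=6  r: 0->tid=0,i&1=0
L=6*4+0=24  i=0=0

24,0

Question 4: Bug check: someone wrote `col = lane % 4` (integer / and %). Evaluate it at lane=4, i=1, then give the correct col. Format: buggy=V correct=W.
`lane % 4`[4,1]->0
lane 4: g=1 (4/4), t=0 (4%4)
i=1: r=0*2+1=1, c=g=1
col: 0 vs 1

buggy=0 correct=1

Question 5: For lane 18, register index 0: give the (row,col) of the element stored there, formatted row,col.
18: gr=4,th=2
[0] (2*2+0,4) = (4,4)

4,4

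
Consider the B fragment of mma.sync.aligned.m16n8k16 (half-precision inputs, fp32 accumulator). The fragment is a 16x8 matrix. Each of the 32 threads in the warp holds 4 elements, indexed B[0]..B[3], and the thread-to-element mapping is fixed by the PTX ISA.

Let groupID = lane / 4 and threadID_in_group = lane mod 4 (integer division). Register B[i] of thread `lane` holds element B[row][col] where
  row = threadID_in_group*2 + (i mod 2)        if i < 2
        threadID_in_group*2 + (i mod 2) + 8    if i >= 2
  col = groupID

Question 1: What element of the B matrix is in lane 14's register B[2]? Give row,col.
lane 14→14/4=3, 14 mod 4=2
i=2  r:2·2+0+8→12  c:3

12,3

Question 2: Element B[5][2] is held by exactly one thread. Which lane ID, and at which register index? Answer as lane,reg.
c:2=>grp=2  r:5=>rB=0,tig=2,lo=1
L=2*4+2=10  i=0*2+1=1

10,1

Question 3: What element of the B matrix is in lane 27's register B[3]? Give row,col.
27: grp=6,tig=3
[3] (3*2+1+8,6) = (15,6)

15,6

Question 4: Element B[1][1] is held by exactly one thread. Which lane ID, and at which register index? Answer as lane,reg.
4,1

c:1=>grp=1  r:1=>rB=0,tig=0,lo=1
L=1*4+0=4  i=0*2+1=1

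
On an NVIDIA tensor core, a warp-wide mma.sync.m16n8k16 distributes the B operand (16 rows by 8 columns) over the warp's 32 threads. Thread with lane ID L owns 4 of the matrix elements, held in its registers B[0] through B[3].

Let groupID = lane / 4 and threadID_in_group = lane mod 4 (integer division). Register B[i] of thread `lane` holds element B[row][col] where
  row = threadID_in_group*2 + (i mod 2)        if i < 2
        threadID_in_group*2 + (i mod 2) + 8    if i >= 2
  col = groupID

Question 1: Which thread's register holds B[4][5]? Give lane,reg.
c=5→G=5  r=4→rhi=0,T=2,p=0
L=5*4+2=22  i=0*2+0=0

22,0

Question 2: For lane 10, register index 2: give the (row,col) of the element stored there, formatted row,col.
12,2

L=10→G=10>>2=2, T=10&3=2
[2]→row 2·2+0+8=12  col G=2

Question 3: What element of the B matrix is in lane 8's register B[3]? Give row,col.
L=8->gid=8>>2=2, tid=8&3=0
[3]->row 0·2+1+8=9  col gid=2

9,2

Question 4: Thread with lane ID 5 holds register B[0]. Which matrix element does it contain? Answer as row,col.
lane 5→5/4=1, 5 mod 4=1
i=0  r:2·1+0+0→2  c:1

2,1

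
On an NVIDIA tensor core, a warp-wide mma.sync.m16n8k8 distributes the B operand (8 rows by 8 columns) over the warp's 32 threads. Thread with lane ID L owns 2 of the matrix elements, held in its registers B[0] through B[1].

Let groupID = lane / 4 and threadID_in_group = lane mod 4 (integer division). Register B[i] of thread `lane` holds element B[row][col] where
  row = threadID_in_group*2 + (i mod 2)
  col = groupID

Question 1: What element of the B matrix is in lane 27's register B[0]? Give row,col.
6,6

lane 27⇒27/4=6, 27 mod 4=3
i=0  r:2·3+0⇒6  c:6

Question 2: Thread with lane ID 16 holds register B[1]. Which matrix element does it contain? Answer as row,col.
16: gr=4,th=0
[1] (0*2+1,4) = (1,4)

1,4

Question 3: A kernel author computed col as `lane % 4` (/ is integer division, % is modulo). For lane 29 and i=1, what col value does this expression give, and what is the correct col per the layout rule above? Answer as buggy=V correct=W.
buggy=1 correct=7

`lane % 4`[29,1]→1
lane 29→29/4=7, 29 mod 4=1
i=1  r:2·1+1→3  c:7
col: 1 vs 7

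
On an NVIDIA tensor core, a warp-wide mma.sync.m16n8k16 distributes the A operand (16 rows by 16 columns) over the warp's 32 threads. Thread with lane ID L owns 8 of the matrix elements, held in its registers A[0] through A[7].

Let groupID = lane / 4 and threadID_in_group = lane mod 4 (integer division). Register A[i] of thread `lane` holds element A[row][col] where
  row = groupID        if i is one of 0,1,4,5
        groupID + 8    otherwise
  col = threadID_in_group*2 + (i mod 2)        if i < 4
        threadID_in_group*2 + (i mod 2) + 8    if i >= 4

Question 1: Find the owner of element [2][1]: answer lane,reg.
8,1

r:2=>grp=2,rB=0  c:1=>cB=0,tig=0,lo=1
L=2*4+0=8  i=0*4+0*2+1=1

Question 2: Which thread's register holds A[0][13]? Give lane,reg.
r=0→G=0,rhi=0  c=13→chi=1,T=2,p=1
L=0*4+2=2  i=1*4+0*2+1=5

2,5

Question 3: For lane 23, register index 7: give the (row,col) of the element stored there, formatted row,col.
13,15

23: gr=5,th=3
[7] (5+8,3*2+1+8) = (13,15)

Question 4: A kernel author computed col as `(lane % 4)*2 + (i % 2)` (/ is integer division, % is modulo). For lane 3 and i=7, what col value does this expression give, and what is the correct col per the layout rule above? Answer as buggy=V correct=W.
buggy=7 correct=15

`(lane % 4)*2 + (i % 2)`[3,7]→7
3: G=0,T=3
[7] (0+8,3*2+1+8) = (8,15)
col: 7 vs 15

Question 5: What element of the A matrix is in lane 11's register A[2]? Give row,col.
11: gid=2,tid=3
[2] (2+8,3*2+0+0) = (10,6)

10,6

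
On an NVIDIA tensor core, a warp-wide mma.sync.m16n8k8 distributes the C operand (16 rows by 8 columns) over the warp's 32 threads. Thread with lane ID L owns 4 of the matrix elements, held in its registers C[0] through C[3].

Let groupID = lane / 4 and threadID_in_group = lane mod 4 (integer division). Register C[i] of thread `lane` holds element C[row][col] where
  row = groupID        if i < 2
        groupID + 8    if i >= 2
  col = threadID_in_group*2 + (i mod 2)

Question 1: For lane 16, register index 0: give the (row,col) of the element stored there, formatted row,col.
16: gid=4,tid=0
[0] (4+0,0*2+0) = (4,0)

4,0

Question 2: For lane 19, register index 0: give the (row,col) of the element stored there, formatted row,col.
lane 19->19/4=4, 19 mod 4=3
i=0  r:4+0->4  c:2·3+0->6

4,6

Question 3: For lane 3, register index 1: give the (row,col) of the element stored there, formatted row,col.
0,7

lane 3->3/4=0, 3 mod 4=3
i=1  r:0+0->0  c:2·3+1->7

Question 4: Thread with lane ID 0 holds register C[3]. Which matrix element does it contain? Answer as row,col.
0: gr=0,th=0
[3] (0+8,0*2+1) = (8,1)

8,1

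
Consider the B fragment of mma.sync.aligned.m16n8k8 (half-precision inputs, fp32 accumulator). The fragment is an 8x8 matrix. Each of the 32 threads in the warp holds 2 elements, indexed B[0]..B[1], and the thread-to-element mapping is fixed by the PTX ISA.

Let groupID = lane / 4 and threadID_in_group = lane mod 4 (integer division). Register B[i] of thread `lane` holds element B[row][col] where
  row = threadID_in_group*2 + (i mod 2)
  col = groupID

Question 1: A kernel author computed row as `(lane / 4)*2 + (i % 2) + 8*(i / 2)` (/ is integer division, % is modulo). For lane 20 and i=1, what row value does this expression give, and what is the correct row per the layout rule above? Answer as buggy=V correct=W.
buggy=11 correct=1

`(lane / 4)*2 + (i % 2) + 8*(i / 2)`[20,1]⇒11
20: gr=5,th=0
[1] (0*2+1,5) = (1,5)
row: 11 vs 1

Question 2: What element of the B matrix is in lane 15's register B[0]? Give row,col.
6,3

L=15⇒gr=15>>2=3, th=15&3=3
[0]⇒row 3·2+0=6  col gr=3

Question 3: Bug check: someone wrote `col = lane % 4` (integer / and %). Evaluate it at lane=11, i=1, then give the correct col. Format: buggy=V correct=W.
`lane % 4`[11,1]->3
lane 11: g=2 (11/4), t=3 (11%4)
i=1: r=3*2+1=7, c=g=2
col: 3 vs 2

buggy=3 correct=2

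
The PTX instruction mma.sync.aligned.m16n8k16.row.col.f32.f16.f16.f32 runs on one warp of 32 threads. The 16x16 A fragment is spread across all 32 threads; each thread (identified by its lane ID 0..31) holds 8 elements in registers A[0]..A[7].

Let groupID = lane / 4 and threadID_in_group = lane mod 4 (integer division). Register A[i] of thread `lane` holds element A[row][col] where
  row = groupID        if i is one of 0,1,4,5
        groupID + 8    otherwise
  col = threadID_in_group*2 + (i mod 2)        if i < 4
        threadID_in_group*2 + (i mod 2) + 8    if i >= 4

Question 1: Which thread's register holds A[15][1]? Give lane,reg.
r=15⇒gr=7,Rb=1  c=1⇒Cb=0,th=0,odd=1
L=7*4+0=28  i=0*4+1*2+1=3

28,3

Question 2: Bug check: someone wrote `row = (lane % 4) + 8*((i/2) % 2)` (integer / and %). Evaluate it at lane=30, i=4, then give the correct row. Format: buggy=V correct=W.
buggy=2 correct=7

`(lane % 4) + 8*((i/2) % 2)`[30,4]=>2
L=30=>grp=30>>2=7, tig=30&3=2
[4]=>row 7+0=7  col 2·2+0+8=12
row: 2 vs 7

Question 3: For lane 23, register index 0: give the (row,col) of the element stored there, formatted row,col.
23: gr=5,th=3
[0] (5+0,3*2+0+0) = (5,6)

5,6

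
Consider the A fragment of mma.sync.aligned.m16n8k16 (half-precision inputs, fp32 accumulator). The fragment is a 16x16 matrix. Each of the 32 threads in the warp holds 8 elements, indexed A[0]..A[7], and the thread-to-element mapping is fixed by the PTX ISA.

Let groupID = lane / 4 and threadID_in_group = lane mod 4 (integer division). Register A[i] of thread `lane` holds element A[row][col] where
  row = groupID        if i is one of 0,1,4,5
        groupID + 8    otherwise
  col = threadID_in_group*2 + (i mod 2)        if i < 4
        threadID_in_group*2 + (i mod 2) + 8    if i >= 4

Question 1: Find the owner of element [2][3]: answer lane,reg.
9,1

r=2->g=2,rb=0  c=3->cb=0,t=1,b0=1
L=2*4+1=9  i=0*4+0*2+1=1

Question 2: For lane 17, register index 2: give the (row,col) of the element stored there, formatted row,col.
12,2

lane 17→17/4=4, 17 mod 4=1
i=2  r:4+8→12  c:2·1+0+0→2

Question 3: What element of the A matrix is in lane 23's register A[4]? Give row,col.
5,14

L=23→G=23>>2=5, T=23&3=3
[4]→row 5+0=5  col 3·2+0+8=14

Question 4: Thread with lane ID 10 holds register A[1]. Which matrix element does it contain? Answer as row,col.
lane 10: gid=2 (10/4), tid=2 (10%4)
i=1: r=2+0=2, c=2*2+1+0=5

2,5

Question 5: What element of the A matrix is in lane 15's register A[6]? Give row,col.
lane 15⇒15/4=3, 15 mod 4=3
i=6  r:3+8⇒11  c:2·3+0+8⇒14

11,14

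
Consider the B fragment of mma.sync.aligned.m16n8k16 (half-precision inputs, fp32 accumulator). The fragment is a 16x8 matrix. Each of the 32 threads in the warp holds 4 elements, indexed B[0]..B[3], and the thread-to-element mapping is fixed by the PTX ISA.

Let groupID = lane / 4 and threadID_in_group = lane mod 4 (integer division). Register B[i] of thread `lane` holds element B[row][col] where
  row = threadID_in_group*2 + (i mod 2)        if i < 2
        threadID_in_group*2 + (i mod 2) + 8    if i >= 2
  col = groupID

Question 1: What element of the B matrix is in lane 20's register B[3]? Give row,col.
9,5

20: gr=5,th=0
[3] (0*2+1+8,5) = (9,5)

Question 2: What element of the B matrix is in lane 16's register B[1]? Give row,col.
lane 16->16/4=4, 16 mod 4=0
i=1  r:2·0+1+0->1  c:4

1,4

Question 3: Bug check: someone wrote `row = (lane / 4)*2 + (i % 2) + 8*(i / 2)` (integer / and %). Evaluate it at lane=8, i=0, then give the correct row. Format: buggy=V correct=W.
`(lane / 4)*2 + (i % 2) + 8*(i / 2)`[8,0]->4
lane 8->8/4=2, 8 mod 4=0
i=0  r:2·0+0+0->0  c:2
row: 4 vs 0

buggy=4 correct=0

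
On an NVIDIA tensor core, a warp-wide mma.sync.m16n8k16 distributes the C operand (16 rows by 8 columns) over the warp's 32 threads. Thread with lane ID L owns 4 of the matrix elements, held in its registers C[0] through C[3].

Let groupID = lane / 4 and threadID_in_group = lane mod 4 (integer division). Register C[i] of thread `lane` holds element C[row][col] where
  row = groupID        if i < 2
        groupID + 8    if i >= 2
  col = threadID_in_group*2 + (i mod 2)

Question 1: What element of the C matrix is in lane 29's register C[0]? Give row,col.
lane 29: g=7 (29/4), t=1 (29%4)
i=0: r=7+0=7, c=1*2+0=2

7,2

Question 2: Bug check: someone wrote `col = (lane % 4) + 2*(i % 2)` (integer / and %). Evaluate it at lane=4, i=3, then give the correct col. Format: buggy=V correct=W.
`(lane % 4) + 2*(i % 2)`[4,3]⇒2
lane 4⇒4/4=1, 4 mod 4=0
i=3  r:1+8⇒9  c:2·0+1⇒1
col: 2 vs 1

buggy=2 correct=1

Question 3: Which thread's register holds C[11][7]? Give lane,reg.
15,3

r: 11->gid=3,r8=1  c: 7->tid=3,i&1=1
L=3*4+3=15  i=1*2+1=3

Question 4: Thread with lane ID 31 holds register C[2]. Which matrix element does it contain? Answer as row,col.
L=31⇒gr=31>>2=7, th=31&3=3
[2]⇒row 7+8=15  col 3·2+0=6

15,6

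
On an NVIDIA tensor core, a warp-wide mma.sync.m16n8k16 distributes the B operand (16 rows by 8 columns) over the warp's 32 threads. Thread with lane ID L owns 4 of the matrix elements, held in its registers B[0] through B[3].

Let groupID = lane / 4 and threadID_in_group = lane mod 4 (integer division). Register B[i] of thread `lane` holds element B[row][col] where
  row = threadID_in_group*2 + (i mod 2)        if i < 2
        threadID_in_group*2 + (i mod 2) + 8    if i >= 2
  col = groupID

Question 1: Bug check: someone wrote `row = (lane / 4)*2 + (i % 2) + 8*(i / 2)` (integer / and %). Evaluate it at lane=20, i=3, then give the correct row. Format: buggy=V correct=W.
`(lane / 4)*2 + (i % 2) + 8*(i / 2)`[20,3]->19
L=20->g=20>>2=5, t=20&3=0
[3]->row 0·2+1+8=9  col g=5
row: 19 vs 9

buggy=19 correct=9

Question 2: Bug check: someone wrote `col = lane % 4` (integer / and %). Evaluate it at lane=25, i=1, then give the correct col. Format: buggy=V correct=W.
buggy=1 correct=6

`lane % 4`[25,1]⇒1
lane 25: gr=6 (25/4), th=1 (25%4)
i=1: r=1*2+1+0=3, c=gr=6
col: 1 vs 6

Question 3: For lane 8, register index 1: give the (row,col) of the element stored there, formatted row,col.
lane 8->8/4=2, 8 mod 4=0
i=1  r:2·0+1+0->1  c:2

1,2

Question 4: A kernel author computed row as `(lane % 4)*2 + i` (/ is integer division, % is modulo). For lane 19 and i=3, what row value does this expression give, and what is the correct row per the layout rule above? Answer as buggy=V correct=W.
buggy=9 correct=15

`(lane % 4)*2 + i`[19,3]→9
L=19→G=19>>2=4, T=19&3=3
[3]→row 3·2+1+8=15  col G=4
row: 9 vs 15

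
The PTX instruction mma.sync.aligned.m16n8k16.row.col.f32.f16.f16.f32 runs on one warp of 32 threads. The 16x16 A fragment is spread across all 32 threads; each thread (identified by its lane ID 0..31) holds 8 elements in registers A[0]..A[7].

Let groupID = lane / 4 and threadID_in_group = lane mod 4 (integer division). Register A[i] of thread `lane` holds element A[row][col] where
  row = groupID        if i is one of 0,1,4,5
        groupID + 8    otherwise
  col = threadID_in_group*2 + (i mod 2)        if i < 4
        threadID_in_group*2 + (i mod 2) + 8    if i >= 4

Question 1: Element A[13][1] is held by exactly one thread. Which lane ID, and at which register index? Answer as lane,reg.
20,3

r:13=>grp=5,rB=1  c:1=>cB=0,tig=0,lo=1
L=5*4+0=20  i=0*4+1*2+1=3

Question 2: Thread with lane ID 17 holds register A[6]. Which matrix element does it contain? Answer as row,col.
lane 17: grp=4 (17/4), tig=1 (17%4)
i=6: r=4+8=12, c=1*2+0+8=10

12,10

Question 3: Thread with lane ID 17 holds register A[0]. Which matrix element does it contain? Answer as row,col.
lane 17: gr=4 (17/4), th=1 (17%4)
i=0: r=4+0=4, c=1*2+0+0=2

4,2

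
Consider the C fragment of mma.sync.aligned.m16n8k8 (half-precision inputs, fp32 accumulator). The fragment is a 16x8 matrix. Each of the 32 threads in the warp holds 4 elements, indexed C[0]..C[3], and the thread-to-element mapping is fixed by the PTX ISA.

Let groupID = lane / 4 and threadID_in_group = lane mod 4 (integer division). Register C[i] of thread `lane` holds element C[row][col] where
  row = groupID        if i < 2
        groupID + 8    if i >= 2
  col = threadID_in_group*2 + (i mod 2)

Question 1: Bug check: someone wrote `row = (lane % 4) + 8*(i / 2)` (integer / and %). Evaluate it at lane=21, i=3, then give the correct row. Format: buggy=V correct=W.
buggy=9 correct=13

`(lane % 4) + 8*(i / 2)`[21,3]=>9
L=21=>grp=21>>2=5, tig=21&3=1
[3]=>row 5+8=13  col 1·2+1=3
row: 9 vs 13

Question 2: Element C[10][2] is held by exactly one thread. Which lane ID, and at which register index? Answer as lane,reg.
r: 10->gid=2,r8=1  c: 2->tid=1,i&1=0
L=2*4+1=9  i=1*2+0=2

9,2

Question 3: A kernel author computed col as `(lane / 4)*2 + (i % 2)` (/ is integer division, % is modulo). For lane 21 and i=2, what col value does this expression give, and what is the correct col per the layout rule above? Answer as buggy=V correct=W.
`(lane / 4)*2 + (i % 2)`[21,2]->10
21: gid=5,tid=1
[2] (5+8,1*2+0) = (13,2)
col: 10 vs 2

buggy=10 correct=2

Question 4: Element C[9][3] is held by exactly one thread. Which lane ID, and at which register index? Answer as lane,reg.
5,3

r=9→G=1,rhi=1  c=3→T=1,p=1
L=1*4+1=5  i=1*2+1=3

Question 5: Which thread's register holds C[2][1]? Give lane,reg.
8,1

r:2=>grp=2,rB=0  c:1=>tig=0,lo=1
L=2*4+0=8  i=0*2+1=1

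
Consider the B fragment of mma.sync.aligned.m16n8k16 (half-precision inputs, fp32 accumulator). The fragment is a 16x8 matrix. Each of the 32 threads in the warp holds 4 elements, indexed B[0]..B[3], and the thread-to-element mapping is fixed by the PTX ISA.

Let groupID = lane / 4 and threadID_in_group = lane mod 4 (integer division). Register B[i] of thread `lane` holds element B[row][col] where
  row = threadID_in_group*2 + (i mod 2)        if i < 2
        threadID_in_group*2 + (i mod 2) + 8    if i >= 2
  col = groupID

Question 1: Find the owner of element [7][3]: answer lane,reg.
15,1

c=3⇒gr=3  r=7⇒Rb=0,th=3,odd=1
L=3*4+3=15  i=0*2+1=1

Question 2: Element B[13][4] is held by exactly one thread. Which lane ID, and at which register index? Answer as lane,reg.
c=4⇒gr=4  r=13⇒Rb=1,th=2,odd=1
L=4*4+2=18  i=1*2+1=3

18,3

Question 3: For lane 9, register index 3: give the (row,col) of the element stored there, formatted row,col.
9: gid=2,tid=1
[3] (1*2+1+8,2) = (11,2)

11,2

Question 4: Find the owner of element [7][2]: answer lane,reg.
c=2→G=2  r=7→rhi=0,T=3,p=1
L=2*4+3=11  i=0*2+1=1

11,1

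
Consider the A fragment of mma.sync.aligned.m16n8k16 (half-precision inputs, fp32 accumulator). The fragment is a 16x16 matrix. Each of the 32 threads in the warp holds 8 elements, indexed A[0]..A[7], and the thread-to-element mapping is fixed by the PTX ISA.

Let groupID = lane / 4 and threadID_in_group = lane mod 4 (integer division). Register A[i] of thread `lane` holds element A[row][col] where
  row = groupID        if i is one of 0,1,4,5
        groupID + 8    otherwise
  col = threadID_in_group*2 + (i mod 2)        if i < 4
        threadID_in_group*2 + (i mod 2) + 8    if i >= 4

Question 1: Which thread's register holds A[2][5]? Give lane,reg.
r:2=>grp=2,rB=0  c:5=>cB=0,tig=2,lo=1
L=2*4+2=10  i=0*4+0*2+1=1

10,1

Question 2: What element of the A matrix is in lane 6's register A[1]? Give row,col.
lane 6: gr=1 (6/4), th=2 (6%4)
i=1: r=1+0=1, c=2*2+1+0=5

1,5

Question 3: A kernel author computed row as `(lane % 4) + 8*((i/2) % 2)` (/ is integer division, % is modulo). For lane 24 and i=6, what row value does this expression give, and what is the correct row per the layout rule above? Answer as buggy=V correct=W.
`(lane % 4) + 8*((i/2) % 2)`[24,6]⇒8
24: gr=6,th=0
[6] (6+8,0*2+0+8) = (14,8)
row: 8 vs 14

buggy=8 correct=14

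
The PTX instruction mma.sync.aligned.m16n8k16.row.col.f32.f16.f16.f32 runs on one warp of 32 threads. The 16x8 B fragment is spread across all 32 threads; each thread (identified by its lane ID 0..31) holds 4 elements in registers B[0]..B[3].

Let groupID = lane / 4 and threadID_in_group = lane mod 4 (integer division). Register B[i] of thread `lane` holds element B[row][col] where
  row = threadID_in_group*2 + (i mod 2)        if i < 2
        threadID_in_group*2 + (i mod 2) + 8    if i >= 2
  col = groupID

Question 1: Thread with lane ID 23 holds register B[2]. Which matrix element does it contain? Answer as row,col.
lane 23->23/4=5, 23 mod 4=3
i=2  r:2·3+0+8->14  c:5

14,5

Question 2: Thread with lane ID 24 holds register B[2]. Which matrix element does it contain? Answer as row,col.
L=24⇒gr=24>>2=6, th=24&3=0
[2]⇒row 0·2+0+8=8  col gr=6

8,6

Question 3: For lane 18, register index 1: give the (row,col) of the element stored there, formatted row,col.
5,4

18: g=4,t=2
[1] (2*2+1+0,4) = (5,4)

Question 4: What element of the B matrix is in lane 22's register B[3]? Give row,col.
13,5

lane 22: grp=5 (22/4), tig=2 (22%4)
i=3: r=2*2+1+8=13, c=grp=5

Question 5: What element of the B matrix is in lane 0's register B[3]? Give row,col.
9,0

0: gr=0,th=0
[3] (0*2+1+8,0) = (9,0)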